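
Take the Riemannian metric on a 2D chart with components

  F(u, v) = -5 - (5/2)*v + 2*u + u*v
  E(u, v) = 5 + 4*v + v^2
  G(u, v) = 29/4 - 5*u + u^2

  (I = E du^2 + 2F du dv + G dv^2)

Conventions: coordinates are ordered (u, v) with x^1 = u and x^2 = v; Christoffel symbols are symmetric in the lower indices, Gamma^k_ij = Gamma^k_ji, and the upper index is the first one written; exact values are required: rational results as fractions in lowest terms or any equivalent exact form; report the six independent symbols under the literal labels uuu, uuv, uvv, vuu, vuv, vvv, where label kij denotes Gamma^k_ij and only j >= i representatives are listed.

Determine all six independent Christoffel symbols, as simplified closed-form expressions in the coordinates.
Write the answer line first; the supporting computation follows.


Answer: Gamma_uuu = 0, Gamma_uuv = (4*v + 8)/(4*u^2 - 20*u + 4*v^2 + 16*v + 45), Gamma_uvv = 0, Gamma_vuu = 0, Gamma_vuv = (4*u - 10)/(4*u^2 - 20*u + 4*v^2 + 16*v + 45), Gamma_vvv = 0

E = 5 + 4*v + v^2; F = -5 - (5/2)*v + 2*u + u*v; G = 29/4 - 5*u + u^2
Gamma^k_ij = (1/2) g^{kl} (d_i g_jl + d_j g_il - d_l g_ij), with g^inv = (1/(EG-F^2)) [[G, -F], [-F, E]]
first partials: E_u = 0, E_v = 4 + 2*v, F_u = 2 + v, F_v = -5/2 + u, G_u = -5 + 2*u, G_v = 0
D = EG - F^2 = 45/4 + 4*v - 5*u + v^2 + u^2
expanded: Gamma^u_uu = (G E_u - 2F F_u + F E_v)/(2D), Gamma^u_uv = (G E_v - F G_u)/(2D), Gamma^u_vv = (2G F_v - G G_u - F G_v)/(2D), Gamma^v_uu = (2E F_u - E E_v - F E_u)/(2D), Gamma^v_uv = (E G_u - F E_v)/(2D), Gamma^v_vv = (E G_v - 2F F_v + F G_u)/(2D); substitute and cancel common factors


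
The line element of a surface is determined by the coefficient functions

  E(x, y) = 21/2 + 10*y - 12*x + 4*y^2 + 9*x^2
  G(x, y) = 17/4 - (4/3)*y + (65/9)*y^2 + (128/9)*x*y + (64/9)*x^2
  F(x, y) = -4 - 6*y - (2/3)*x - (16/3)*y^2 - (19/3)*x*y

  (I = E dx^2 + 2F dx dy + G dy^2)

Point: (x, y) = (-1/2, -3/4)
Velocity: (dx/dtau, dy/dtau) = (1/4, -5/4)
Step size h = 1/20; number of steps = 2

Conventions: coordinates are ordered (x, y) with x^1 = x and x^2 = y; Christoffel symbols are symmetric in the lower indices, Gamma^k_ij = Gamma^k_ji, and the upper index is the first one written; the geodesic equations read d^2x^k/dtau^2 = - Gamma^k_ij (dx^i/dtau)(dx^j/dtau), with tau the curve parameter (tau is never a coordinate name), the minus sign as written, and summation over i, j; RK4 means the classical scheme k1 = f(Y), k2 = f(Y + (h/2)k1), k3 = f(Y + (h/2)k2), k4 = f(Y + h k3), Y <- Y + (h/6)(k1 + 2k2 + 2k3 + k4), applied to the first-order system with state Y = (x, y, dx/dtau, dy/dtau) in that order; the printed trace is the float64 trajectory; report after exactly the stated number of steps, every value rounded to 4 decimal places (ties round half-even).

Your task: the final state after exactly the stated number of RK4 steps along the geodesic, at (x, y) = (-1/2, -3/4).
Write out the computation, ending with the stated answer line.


f(Y) = (dx/dtau, dy/dtau, -Gamma^x_ij Y'^i Y'^j, -Gamma^y_ij Y'^i Y'^j) with the Gammas evaluated at the stage position; h = 0.050000; intermediate values shown to 6 dp
step 0: x = -0.5000, y = -0.7500, dx/dtau = 0.2500, dy/dtau = -1.2500
step 1:
  k1: at (x, y) = (-0.500000, -0.750000), (dx/dtau, dy/dtau) = (0.250000, -1.250000); Gamma_xxx = -0.810505, Gamma_xxy = -0.037411, Gamma_xyy = 0.930253, Gamma_yxx = -0.097281, Gamma_yxy = -0.551572, Gamma_yyy = -0.329647; k1 = (0.250000, -1.250000, -1.426245, 0.176421)
  k2: at (x, y) = (-0.493750, -0.781250), (dx/dtau, dy/dtau) = (0.214344, -1.245589); Gamma_xxx = -0.818058, Gamma_xxy = -0.053019, Gamma_xyy = 0.988057, Gamma_yxx = -0.084137, Gamma_yxy = -0.550542, Gamma_yyy = -0.307011; k2 = (0.214344, -1.245589, -1.523690, 0.186220)
  k3: at (x, y) = (-0.494641, -0.781140), (dx/dtau, dy/dtau) = (0.211908, -1.245345); Gamma_xxx = -0.817510, Gamma_xxy = -0.053000, Gamma_xyy = 0.987285, Gamma_yxx = -0.084138, Gamma_yxy = -0.550419, Gamma_yyy = -0.307111; k3 = (0.211908, -1.245345, -1.522427, 0.189562)
  k4: at (x, y) = (-0.489405, -0.812267), (dx/dtau, dy/dtau) = (0.173879, -1.240522); Gamma_xxx = -0.824372, Gamma_xxy = -0.069536, Gamma_xyy = 1.046198, Gamma_yxx = -0.072209, Gamma_yxy = -0.549564, Gamma_yyy = -0.283769; k4 = (0.173879, -1.240522, -1.615063, 0.201791)
  Y <- Y + (h/6)(k1 + 2k2 + 2k3 + k4): x = -0.4894, y = -0.8123, dx/dtau = 0.1739, dy/dtau = -1.2406
step 2:
  k1: at (x, y) = (-0.489363, -0.812270), (dx/dtau, dy/dtau) = (0.173887, -1.240585); Gamma_xxx = -0.824397, Gamma_xxy = -0.069537, Gamma_xyy = 1.046234, Gamma_yxx = -0.072209, Gamma_yxy = -0.549570, Gamma_yyy = -0.283765; k1 = (0.173887, -1.240585, -1.615282, 0.201804)
  k2: at (x, y) = (-0.485016, -0.843285), (dx/dtau, dy/dtau) = (0.133505, -1.235540); Gamma_xxx = -0.830590, Gamma_xxy = -0.086991, Gamma_xyy = 1.106225, Gamma_yxx = -0.061427, Gamma_yxy = -0.548921, Gamma_yyy = -0.259716; k2 = (0.133505, -1.235540, -1.702612, 0.216477)
  k3: at (x, y) = (-0.486026, -0.843158), (dx/dtau, dy/dtau) = (0.131322, -1.235173); Gamma_xxx = -0.829945, Gamma_xxy = -0.086916, Gamma_xyy = 1.105123, Gamma_yxx = -0.061446, Gamma_yxy = -0.548765, Gamma_yyy = -0.259890; k3 = (0.131322, -1.235173, -1.699918, 0.219536)
  k4: at (x, y) = (-0.482797, -0.874029), (dx/dtau, dy/dtau) = (0.088891, -1.229608); Gamma_xxx = -0.835245, Gamma_xxy = -0.105191, Gamma_xyy = 1.165546, Gamma_yxx = -0.051757, Gamma_yxy = -0.548285, Gamma_yyy = -0.235262; k4 = (0.088891, -1.229608, -1.778628, 0.236253)
  Y <- Y + (h/6)(k1 + 2k2 + 2k3 + k4): x = -0.4828, y = -0.8740, dx/dtau = 0.0889, dy/dtau = -1.2297

Answer: x = -0.4828, y = -0.8740, dx/dtau = 0.0889, dy/dtau = -1.2297


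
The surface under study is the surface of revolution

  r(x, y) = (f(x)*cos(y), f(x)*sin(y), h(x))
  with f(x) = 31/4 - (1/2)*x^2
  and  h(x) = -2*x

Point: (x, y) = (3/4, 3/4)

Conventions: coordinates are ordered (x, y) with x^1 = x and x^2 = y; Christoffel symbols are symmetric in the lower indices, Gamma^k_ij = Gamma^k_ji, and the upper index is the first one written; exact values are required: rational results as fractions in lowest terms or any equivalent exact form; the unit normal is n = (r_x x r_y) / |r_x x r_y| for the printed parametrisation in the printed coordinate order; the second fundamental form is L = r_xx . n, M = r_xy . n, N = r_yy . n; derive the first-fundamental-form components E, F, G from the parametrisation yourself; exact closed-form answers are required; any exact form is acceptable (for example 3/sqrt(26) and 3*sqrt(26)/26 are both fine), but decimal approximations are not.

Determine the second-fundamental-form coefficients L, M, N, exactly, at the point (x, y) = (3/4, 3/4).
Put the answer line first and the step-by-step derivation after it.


Answer: L = -8*sqrt(73)/73, M = 0, N = -239*sqrt(73)/292

f = 239/32, f' = -3/4, f'' = -1, h' = -2, h'' = 0
E = 73/16, F = 0, G = 57121/1024; answer radicand W^2 = 73/16
unnormalised second-form numerators: l = -2, m = 0, n = -239/16; L = l/sqrt(73/16), and similarly M = m/sqrt(W^2), N = n/sqrt(W^2)


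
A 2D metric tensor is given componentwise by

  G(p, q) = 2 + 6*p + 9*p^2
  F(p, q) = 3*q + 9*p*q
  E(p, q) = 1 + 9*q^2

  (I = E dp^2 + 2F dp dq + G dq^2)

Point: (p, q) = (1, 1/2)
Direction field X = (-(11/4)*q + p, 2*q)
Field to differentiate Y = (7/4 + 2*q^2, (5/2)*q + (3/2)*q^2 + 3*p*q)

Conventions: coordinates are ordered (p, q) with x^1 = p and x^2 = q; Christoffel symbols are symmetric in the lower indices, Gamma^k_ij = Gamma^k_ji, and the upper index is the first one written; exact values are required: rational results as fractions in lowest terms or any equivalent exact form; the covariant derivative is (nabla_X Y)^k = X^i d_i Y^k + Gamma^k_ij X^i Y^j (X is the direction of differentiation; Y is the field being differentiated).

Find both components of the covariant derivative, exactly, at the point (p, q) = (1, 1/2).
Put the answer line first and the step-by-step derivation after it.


Answer: (nabla_X Y)^p = 5549/2464, (nabla_X Y)^q = 8759/1232

E = 13/4, F = 6, G = 17 at the point
E_p = 0, E_q = 9, F_p = 9/2, F_q = 12, G_p = 24, G_q = 0
EG - F^2 = 77/4;  g^inv = (4/77) * [[17, -6], [-6, 13/4]]
first-kind symbols [ij,l] = (1/2)(d_i g_jl + d_j g_il - d_l g_ij): [pp,p] = E_p/2 = 0, [pp,q] = F_p - E_q/2 = 0, [pq,p] = E_q/2 = 9/2, [pq,q] = G_p/2 = 12, [qq,p] = F_q - G_p/2 = 0, [qq,q] = G_q/2 = 0
Gamma^p_ij = (G*[ij,p] - F*[ij,q])/(EG - F^2), Gamma^q_ij = (E*[ij,q] - F*[ij,p])/(EG - F^2)
Gamma_ppp = 0, Gamma_ppq = 18/77, Gamma_pqq = 0, Gamma_qpp = 0, Gamma_qpq = 48/77, Gamma_qqq = 0
X = (-3/8, 1), Y = (9/4, 25/8) at the point


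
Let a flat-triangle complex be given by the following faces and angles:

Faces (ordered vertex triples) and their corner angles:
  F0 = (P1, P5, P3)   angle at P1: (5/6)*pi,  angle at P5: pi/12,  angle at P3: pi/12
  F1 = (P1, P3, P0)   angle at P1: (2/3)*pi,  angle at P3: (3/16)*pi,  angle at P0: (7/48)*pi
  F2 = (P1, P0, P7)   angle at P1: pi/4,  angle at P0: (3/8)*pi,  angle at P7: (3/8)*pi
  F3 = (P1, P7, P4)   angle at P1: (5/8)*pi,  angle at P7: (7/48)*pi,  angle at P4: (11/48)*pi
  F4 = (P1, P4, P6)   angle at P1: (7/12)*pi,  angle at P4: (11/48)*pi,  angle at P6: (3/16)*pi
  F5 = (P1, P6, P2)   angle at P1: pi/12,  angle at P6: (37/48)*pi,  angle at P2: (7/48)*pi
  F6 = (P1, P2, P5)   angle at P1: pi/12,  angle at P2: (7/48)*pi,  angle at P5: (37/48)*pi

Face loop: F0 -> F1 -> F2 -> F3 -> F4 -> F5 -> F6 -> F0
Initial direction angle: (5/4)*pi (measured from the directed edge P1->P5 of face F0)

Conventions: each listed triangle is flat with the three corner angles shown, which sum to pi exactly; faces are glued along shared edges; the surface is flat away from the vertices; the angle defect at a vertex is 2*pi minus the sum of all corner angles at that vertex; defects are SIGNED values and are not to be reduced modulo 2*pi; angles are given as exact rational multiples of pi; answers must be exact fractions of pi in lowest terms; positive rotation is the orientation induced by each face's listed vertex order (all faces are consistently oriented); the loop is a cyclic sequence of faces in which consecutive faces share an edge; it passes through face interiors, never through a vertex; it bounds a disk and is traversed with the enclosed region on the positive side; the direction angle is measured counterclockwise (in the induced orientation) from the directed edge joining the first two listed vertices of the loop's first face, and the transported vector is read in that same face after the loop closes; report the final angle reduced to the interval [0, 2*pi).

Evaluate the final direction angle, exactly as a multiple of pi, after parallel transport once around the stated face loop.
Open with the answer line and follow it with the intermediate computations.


Answer: final direction angle = pi/8

enclosed vertex P1: corner angles sum to (25/8)*pi, defect = 2*pi - (25/8)*pi = (-9/8)*pi
summing the enclosed defects onto the initial angle, mod 2*pi in the induced orientation:
final angle = (5/4)*pi - (9/8)*pi = pi/8 (mod 2*pi)


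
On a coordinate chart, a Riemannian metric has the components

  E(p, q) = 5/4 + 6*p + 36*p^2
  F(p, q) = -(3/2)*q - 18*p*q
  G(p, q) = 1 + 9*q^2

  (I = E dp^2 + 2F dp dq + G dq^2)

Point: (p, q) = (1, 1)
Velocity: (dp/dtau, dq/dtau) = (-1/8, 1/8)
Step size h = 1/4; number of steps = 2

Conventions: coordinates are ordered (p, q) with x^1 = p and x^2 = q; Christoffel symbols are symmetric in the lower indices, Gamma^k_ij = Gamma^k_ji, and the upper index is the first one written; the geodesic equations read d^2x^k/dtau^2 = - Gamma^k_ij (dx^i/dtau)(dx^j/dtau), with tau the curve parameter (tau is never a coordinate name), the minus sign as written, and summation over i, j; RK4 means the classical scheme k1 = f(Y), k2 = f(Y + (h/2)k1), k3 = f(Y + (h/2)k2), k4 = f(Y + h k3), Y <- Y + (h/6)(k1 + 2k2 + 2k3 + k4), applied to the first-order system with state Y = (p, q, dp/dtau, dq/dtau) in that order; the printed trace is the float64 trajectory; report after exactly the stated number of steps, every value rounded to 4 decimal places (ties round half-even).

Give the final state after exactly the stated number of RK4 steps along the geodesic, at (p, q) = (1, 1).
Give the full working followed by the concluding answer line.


f(Y) = (dp/dtau, dq/dtau, -Gamma^p_ij Y'^i Y'^j, -Gamma^q_ij Y'^i Y'^j) with the Gammas evaluated at the stage position; h = 0.250000; intermediate values shown to 6 dp
step 0: p = 1.0000, q = 1.0000, dp/dtau = -0.1250, dq/dtau = 0.1250
step 1:
  k1: at (p, q) = (1.000000, 1.000000), (dp/dtau, dq/dtau) = (-0.125000, 0.125000); Gamma_ppp = 0.746411, Gamma_ppq = 0.000000, Gamma_pqq = -0.373206, Gamma_qpp = -0.344498, Gamma_qpq = 0.000000, Gamma_qqq = 0.172249; k1 = (-0.125000, 0.125000, -0.005831, 0.002691)
  k2: at (p, q) = (0.984375, 1.015625), (dp/dtau, dq/dtau) = (-0.125729, 0.125336); Gamma_ppp = 0.748926, Gamma_ppq = 0.000000, Gamma_pqq = -0.374463, Gamma_qpp = -0.356197, Gamma_qpq = 0.000000, Gamma_qqq = 0.178098; k2 = (-0.125729, 0.125336, -0.005956, 0.002833)
  k3: at (p, q) = (0.984284, 1.015667), (dp/dtau, dq/dtau) = (-0.125745, 0.125354); Gamma_ppp = 0.748953, Gamma_ppq = 0.000000, Gamma_pqq = -0.374477, Gamma_qpp = -0.356255, Gamma_qpq = 0.000000, Gamma_qqq = 0.178127; k3 = (-0.125745, 0.125354, -0.005958, 0.002834)
  k4: at (p, q) = (0.968564, 1.031339), (dp/dtau, dq/dtau) = (-0.126489, 0.125708); Gamma_ppp = 0.751258, Gamma_ppq = 0.000000, Gamma_pqq = -0.375629, Gamma_qpp = -0.368288, Gamma_qpq = 0.000000, Gamma_qqq = 0.184144; k4 = (-0.126489, 0.125708, -0.006084, 0.002982)
  Y <- Y + (h/6)(k1 + 2k2 + 2k3 + k4): p = 0.9686, q = 1.0313, dp/dtau = -0.1265, dq/dtau = 0.1257
step 2:
  k1: at (p, q) = (0.968565, 1.031337), (dp/dtau, dq/dtau) = (-0.126489, 0.125709); Gamma_ppp = 0.751258, Gamma_ppq = 0.000000, Gamma_pqq = -0.375629, Gamma_qpp = -0.368287, Gamma_qpq = 0.000000, Gamma_qqq = 0.184143; k1 = (-0.126489, 0.125709, -0.006084, 0.002982)
  k2: at (p, q) = (0.952754, 1.047051), (dp/dtau, dq/dtau) = (-0.127250, 0.126081); Gamma_ppp = 0.753335, Gamma_ppq = 0.000000, Gamma_pqq = -0.376668, Gamma_qpp = -0.380653, Gamma_qpq = 0.000000, Gamma_qqq = 0.190327; k2 = (-0.127250, 0.126081, -0.006211, 0.003138)
  k3: at (p, q) = (0.952659, 1.047097), (dp/dtau, dq/dtau) = (-0.127266, 0.126101); Gamma_ppp = 0.753361, Gamma_ppq = 0.000000, Gamma_pqq = -0.376680, Gamma_qpp = -0.380718, Gamma_qpq = 0.000000, Gamma_qqq = 0.190359; k3 = (-0.127266, 0.126101, -0.006212, 0.003139)
  k4: at (p, q) = (0.936749, 1.062862), (dp/dtau, dq/dtau) = (-0.128042, 0.126493); Gamma_ppp = 0.755189, Gamma_ppq = 0.000000, Gamma_pqq = -0.377594, Gamma_qpp = -0.393430, Gamma_qpq = 0.000000, Gamma_qqq = 0.196715; k4 = (-0.128042, 0.126493, -0.006339, 0.003303)
  Y <- Y + (h/6)(k1 + 2k2 + 2k3 + k4): p = 0.9368, q = 1.0629, dp/dtau = -0.1280, dq/dtau = 0.1265

Answer: p = 0.9368, q = 1.0629, dp/dtau = -0.1280, dq/dtau = 0.1265


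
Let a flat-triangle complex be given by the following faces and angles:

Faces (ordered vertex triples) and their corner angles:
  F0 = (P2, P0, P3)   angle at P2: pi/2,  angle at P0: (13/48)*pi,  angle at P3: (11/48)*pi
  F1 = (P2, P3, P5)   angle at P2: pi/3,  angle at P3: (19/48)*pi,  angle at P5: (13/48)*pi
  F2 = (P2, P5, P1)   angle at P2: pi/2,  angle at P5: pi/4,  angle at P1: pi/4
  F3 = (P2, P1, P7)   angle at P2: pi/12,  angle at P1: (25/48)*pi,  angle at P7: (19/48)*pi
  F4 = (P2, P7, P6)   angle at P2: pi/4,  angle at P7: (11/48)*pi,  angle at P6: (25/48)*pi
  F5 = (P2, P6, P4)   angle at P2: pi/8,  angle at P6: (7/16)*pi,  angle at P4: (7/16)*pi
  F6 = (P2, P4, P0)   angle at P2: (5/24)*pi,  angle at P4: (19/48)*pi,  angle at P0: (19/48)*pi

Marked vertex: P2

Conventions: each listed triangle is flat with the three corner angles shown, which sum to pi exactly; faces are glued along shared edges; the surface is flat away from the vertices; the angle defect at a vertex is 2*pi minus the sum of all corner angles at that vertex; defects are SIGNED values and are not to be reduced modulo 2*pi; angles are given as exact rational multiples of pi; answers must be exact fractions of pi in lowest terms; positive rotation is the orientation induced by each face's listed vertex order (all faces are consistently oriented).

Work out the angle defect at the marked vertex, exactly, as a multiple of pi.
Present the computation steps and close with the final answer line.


Sum of corner angles at P2: 2*pi
defect = 2*pi - 2*pi

Answer: defect(P2) = 0


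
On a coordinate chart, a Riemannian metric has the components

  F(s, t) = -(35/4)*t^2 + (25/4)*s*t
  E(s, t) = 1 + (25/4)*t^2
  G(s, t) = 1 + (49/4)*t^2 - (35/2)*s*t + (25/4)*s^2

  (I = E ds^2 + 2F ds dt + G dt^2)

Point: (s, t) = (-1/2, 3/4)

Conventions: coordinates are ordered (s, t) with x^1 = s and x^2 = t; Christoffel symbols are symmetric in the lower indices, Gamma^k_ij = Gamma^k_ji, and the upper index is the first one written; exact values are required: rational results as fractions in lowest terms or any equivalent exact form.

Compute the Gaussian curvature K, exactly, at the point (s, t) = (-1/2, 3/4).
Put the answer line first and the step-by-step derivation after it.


Answer: K = -256/15625

E = 289/64, F = -465/64, G = 1025/64, EG - F^2 = 625/32 at the point
E_s = 0, E_t = 75/8, F_s = 75/16, F_t = -65/4, G_s = -155/8, G_t = 217/8
E_tt = 25/2, F_st = 25/4, G_ss = 25/2
Compute both Brioschi determinants and normalise by (EG - F^2)^2.
M1 = [[-E_tt/2 + F_st - G_ss/2, E_s/2, F_s - E_t/2], [F_t - G_s/2, E, F], [G_t/2, F, G]] = [[-25/4, 0, 0], [-105/16, 289/64, -465/64], [217/16, -465/64, 1025/64]]; det M1 = -15625/128
M2 = [[0, E_t/2, G_s/2], [E_t/2, E, F], [G_s/2, F, G]] = [[0, 75/16, -155/16], [75/16, 289/64, -465/64], [-155/16, -465/64, 1025/64]]; det M2 = -14825/128
det M1 - det M2 = -25/4; K = -25/4 / (625/32)^2 = -256/15625


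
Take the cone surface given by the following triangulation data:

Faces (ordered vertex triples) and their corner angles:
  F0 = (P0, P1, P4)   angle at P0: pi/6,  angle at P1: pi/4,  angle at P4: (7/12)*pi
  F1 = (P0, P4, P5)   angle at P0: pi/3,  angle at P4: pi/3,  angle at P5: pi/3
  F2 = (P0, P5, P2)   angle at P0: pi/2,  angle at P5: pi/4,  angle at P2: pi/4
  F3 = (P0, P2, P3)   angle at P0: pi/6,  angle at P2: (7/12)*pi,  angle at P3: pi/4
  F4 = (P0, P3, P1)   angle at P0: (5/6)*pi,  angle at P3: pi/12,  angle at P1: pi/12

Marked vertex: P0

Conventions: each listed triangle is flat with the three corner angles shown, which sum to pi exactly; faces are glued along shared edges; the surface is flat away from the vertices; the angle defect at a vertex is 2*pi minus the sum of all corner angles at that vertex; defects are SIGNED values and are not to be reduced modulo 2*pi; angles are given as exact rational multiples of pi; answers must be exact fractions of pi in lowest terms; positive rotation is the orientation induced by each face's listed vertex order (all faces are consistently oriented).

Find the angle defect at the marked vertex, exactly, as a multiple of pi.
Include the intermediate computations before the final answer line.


Sum of corner angles at P0: 2*pi
defect = 2*pi - 2*pi

Answer: defect(P0) = 0


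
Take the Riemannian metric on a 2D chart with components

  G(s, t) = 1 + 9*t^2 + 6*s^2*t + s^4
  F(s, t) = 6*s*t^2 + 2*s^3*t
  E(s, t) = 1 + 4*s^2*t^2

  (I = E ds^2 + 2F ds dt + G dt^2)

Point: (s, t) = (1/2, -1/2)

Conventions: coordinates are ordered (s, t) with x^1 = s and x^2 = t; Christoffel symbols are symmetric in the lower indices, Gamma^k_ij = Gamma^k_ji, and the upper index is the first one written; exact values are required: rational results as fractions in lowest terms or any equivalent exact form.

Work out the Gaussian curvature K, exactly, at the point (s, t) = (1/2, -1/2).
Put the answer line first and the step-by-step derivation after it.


Answer: K = -1024/2025

E = 5/4, F = 5/8, G = 41/16, EG - F^2 = 45/16 at the point
E_s = 1, E_t = -1, F_s = 3/4, F_t = -11/4, G_s = -5/2, G_t = -15/2
E_tt = 2, F_st = -9/2, G_ss = -3
Using the Brioschi determinant formula for K from the metric derivatives:
M1 = [[-E_tt/2 + F_st - G_ss/2, E_s/2, F_s - E_t/2], [F_t - G_s/2, E, F], [G_t/2, F, G]] = [[-4, 1/2, 5/4], [-3/2, 5/4, 5/8], [-15/4, 5/8, 41/16]]; det M1 = -93/16
M2 = [[0, E_t/2, G_s/2], [E_t/2, E, F], [G_s/2, F, G]] = [[0, -1/2, -5/4], [-1/2, 5/4, 5/8], [-5/4, 5/8, 41/16]]; det M2 = -29/16
det M1 - det M2 = -4; K = -4 / (45/16)^2 = -1024/2025


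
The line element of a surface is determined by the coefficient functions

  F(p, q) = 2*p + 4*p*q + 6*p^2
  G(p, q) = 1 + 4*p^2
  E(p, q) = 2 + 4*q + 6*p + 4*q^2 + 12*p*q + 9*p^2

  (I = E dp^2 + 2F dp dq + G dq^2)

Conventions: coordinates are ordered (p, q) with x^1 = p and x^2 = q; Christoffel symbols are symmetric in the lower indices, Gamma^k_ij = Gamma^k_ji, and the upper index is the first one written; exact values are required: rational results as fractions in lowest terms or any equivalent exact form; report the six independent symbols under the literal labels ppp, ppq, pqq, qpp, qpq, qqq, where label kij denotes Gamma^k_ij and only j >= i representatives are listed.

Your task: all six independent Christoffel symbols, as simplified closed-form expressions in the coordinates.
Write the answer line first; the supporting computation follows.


Answer: Gamma_ppp = (9*p + 6*q + 3)/(13*p^2 + 12*p*q + 6*p + 4*q^2 + 4*q + 2), Gamma_ppq = (6*p + 4*q + 2)/(13*p^2 + 12*p*q + 6*p + 4*q^2 + 4*q + 2), Gamma_pqq = 0, Gamma_qpp = 6*p/(13*p^2 + 12*p*q + 6*p + 4*q^2 + 4*q + 2), Gamma_qpq = 4*p/(13*p^2 + 12*p*q + 6*p + 4*q^2 + 4*q + 2), Gamma_qqq = 0

E = 2 + 4*q + 6*p + 4*q^2 + 12*p*q + 9*p^2; F = 2*p + 4*p*q + 6*p^2; G = 1 + 4*p^2
Gamma^k_ij = (1/2) g^{kl} (d_i g_jl + d_j g_il - d_l g_ij), with g^inv = (1/(EG-F^2)) [[G, -F], [-F, E]]
first partials: E_p = 6 + 12*q + 18*p, E_q = 4 + 8*q + 12*p, F_p = 2 + 4*q + 12*p, F_q = 4*p, G_p = 8*p, G_q = 0
D = EG - F^2 = 2 + 4*q + 6*p + 4*q^2 + 12*p*q + 13*p^2
expanded: Gamma^p_pp = (G E_p - 2F F_p + F E_q)/(2D), Gamma^p_pq = (G E_q - F G_p)/(2D), Gamma^p_qq = (2G F_q - G G_p - F G_q)/(2D), Gamma^q_pp = (2E F_p - E E_q - F E_p)/(2D), Gamma^q_pq = (E G_p - F E_q)/(2D), Gamma^q_qq = (E G_q - 2F F_q + F G_p)/(2D); substitute and cancel common factors


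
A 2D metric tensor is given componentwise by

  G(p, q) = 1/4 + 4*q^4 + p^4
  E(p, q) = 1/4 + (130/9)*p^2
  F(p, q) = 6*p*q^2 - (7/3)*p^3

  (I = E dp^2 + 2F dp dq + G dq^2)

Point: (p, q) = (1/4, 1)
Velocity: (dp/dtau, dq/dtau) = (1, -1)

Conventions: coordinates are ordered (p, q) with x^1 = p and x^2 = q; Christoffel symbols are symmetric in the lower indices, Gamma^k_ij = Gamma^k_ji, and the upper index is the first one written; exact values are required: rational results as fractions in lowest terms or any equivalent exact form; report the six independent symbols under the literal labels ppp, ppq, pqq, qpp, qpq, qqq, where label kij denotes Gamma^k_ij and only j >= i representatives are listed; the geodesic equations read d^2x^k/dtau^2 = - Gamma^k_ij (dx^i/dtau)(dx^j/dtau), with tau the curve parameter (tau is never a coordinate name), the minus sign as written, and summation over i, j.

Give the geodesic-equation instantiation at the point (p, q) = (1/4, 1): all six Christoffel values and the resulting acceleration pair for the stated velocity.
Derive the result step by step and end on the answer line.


E = 83/72, F = 281/192, G = 1089/256 at the point
E_p = 65/9, E_q = 0, F_p = 89/16, F_q = 3, G_p = 1/16, G_q = 16
EG - F^2 = 101813/36864;  g^inv = (36864/101813) * [[1089/256, -281/192], [-281/192, 83/72]]
first-kind symbols [ij,l] = (1/2)(d_i g_jl + d_j g_il - d_l g_ij): [pp,p] = E_p/2 = 65/18, [pp,q] = F_p - E_q/2 = 89/16, [pq,p] = E_q/2 = 0, [pq,q] = G_p/2 = 1/32, [qq,p] = F_q - G_p/2 = 95/32, [qq,q] = G_q/2 = 8
Gamma^p_ij = (G*[ij,p] - F*[ij,q])/(EG - F^2), Gamma^q_ij = (E*[ij,q] - F*[ij,p])/(EG - F^2)
Gamma_ppp = 266172/101813, Gamma_ppq = -1686/101813, Gamma_pqq = 67863/203626, Gamma_qpp = 124672/305439, Gamma_qpq = 1328/101813, Gamma_qqq = 179798/101813
d^2p/dtau^2 = -(Gamma_ppp*(1)^2 + 2*Gamma_ppq*(1)*(-1) + Gamma_pqq*(-1)^2) = -35703/11978
d^2q/dtau^2 = -(Gamma_qpp*(1)^2 + 2*Gamma_qpq*(1)*(-1) + Gamma_qqq*(-1)^2) = -38594/17967

Answer: Gamma_ppp = 266172/101813, Gamma_ppq = -1686/101813, Gamma_pqq = 67863/203626, Gamma_qpp = 124672/305439, Gamma_qpq = 1328/101813, Gamma_qqq = 179798/101813; accelerations (d^2p/dtau^2, d^2q/dtau^2) = (-35703/11978, -38594/17967)


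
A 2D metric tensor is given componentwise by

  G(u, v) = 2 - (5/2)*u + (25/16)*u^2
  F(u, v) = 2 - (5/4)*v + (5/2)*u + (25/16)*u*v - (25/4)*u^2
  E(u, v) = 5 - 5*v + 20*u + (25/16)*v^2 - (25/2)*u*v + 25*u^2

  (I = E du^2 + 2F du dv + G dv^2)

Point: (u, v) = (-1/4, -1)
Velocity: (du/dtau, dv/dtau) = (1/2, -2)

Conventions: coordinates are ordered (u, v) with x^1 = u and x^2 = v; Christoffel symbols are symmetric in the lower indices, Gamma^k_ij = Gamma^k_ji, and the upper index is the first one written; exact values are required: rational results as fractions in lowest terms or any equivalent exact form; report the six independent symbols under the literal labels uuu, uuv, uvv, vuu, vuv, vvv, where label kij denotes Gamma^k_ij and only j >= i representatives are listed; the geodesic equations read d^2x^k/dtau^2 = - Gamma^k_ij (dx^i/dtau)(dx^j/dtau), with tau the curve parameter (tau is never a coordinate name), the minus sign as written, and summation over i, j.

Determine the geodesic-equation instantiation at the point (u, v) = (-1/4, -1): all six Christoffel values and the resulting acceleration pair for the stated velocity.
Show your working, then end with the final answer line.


E = 5, F = 21/8, G = 697/256 at the point
E_u = 20, E_v = -5, F_u = 65/16, F_v = -105/64, G_u = -105/32, G_v = 0
EG - F^2 = 1721/256;  g^inv = (256/1721) * [[697/256, -21/8], [-21/8, 5]]
first-kind symbols [ij,l] = (1/2)(d_i g_jl + d_j g_il - d_l g_ij): [uu,u] = E_u/2 = 10, [uu,v] = F_u - E_v/2 = 105/16, [uv,u] = E_v/2 = -5/2, [uv,v] = G_u/2 = -105/64, [vv,u] = F_v - G_u/2 = 0, [vv,v] = G_v/2 = 0
Gamma^u_ij = (G*[ij,u] - F*[ij,v])/(EG - F^2), Gamma^v_ij = (E*[ij,v] - F*[ij,u])/(EG - F^2)
Gamma_uuu = 2560/1721, Gamma_uuv = -640/1721, Gamma_uvv = 0, Gamma_vuu = 1680/1721, Gamma_vuv = -420/1721, Gamma_vvv = 0
d^2u/dtau^2 = -(Gamma_uuu*(1/2)^2 + 2*Gamma_uuv*(1/2)*(-2) + Gamma_uvv*(-2)^2) = -1920/1721
d^2v/dtau^2 = -(Gamma_vuu*(1/2)^2 + 2*Gamma_vuv*(1/2)*(-2) + Gamma_vvv*(-2)^2) = -1260/1721

Answer: Gamma_uuu = 2560/1721, Gamma_uuv = -640/1721, Gamma_uvv = 0, Gamma_vuu = 1680/1721, Gamma_vuv = -420/1721, Gamma_vvv = 0; accelerations (d^2u/dtau^2, d^2v/dtau^2) = (-1920/1721, -1260/1721)


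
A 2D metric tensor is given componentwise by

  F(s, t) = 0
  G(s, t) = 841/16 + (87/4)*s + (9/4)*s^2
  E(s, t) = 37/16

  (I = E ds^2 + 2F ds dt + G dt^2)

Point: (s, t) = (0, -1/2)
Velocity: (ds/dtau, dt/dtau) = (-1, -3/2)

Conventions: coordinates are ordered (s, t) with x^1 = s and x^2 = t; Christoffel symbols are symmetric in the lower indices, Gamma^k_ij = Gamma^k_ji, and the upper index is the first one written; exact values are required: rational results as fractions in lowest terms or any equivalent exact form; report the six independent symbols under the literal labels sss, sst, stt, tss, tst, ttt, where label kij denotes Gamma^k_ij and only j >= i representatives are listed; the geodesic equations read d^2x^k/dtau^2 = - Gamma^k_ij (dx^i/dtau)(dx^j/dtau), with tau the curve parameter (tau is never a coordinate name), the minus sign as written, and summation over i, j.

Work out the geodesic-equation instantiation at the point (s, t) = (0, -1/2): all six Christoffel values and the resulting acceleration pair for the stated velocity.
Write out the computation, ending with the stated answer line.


E = 37/16, F = 0, G = 841/16 at the point
E_s = 0, E_t = 0, F_s = 0, F_t = 0, G_s = 87/4, G_t = 0
EG - F^2 = 31117/256;  g^inv = (256/31117) * [[841/16, 0], [0, 37/16]]
first-kind symbols [ij,l] = (1/2)(d_i g_jl + d_j g_il - d_l g_ij): [ss,s] = E_s/2 = 0, [ss,t] = F_s - E_t/2 = 0, [st,s] = E_t/2 = 0, [st,t] = G_s/2 = 87/8, [tt,s] = F_t - G_s/2 = -87/8, [tt,t] = G_t/2 = 0
Gamma^s_ij = (G*[ij,s] - F*[ij,t])/(EG - F^2), Gamma^t_ij = (E*[ij,t] - F*[ij,s])/(EG - F^2)
Gamma_sss = 0, Gamma_sst = 0, Gamma_stt = -174/37, Gamma_tss = 0, Gamma_tst = 6/29, Gamma_ttt = 0
d^2s/dtau^2 = -(Gamma_sss*(-1)^2 + 2*Gamma_sst*(-1)*(-3/2) + Gamma_stt*(-3/2)^2) = 783/74
d^2t/dtau^2 = -(Gamma_tss*(-1)^2 + 2*Gamma_tst*(-1)*(-3/2) + Gamma_ttt*(-3/2)^2) = -18/29

Answer: Gamma_sss = 0, Gamma_sst = 0, Gamma_stt = -174/37, Gamma_tss = 0, Gamma_tst = 6/29, Gamma_ttt = 0; accelerations (d^2s/dtau^2, d^2t/dtau^2) = (783/74, -18/29)


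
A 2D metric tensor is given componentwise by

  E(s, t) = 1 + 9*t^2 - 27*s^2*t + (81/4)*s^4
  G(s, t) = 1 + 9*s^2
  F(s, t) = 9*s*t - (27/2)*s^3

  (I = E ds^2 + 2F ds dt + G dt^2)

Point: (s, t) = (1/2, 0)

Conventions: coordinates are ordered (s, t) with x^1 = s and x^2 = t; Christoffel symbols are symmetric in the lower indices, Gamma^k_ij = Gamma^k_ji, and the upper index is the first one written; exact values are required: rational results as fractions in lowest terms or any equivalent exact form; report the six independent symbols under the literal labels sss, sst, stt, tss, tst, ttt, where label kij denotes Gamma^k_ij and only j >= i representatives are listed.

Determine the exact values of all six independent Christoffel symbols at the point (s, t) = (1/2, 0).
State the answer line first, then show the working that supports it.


Answer: Gamma_sss = 324/289, Gamma_sst = -216/289, Gamma_stt = 0, Gamma_tss = -432/289, Gamma_tst = 288/289, Gamma_ttt = 0

E = 145/64, F = -27/16, G = 13/4 at the point
E_s = 81/8, E_t = -27/4, F_s = -81/8, F_t = 9/2, G_s = 9, G_t = 0
EG - F^2 = 289/64;  g^inv = (64/289) * [[13/4, 27/16], [27/16, 145/64]]
first-kind symbols [ij,l] = (1/2)(d_i g_jl + d_j g_il - d_l g_ij): [ss,s] = E_s/2 = 81/16, [ss,t] = F_s - E_t/2 = -27/4, [st,s] = E_t/2 = -27/8, [st,t] = G_s/2 = 9/2, [tt,s] = F_t - G_s/2 = 0, [tt,t] = G_t/2 = 0
Gamma^s_ij = (G*[ij,s] - F*[ij,t])/(EG - F^2), Gamma^t_ij = (E*[ij,t] - F*[ij,s])/(EG - F^2)


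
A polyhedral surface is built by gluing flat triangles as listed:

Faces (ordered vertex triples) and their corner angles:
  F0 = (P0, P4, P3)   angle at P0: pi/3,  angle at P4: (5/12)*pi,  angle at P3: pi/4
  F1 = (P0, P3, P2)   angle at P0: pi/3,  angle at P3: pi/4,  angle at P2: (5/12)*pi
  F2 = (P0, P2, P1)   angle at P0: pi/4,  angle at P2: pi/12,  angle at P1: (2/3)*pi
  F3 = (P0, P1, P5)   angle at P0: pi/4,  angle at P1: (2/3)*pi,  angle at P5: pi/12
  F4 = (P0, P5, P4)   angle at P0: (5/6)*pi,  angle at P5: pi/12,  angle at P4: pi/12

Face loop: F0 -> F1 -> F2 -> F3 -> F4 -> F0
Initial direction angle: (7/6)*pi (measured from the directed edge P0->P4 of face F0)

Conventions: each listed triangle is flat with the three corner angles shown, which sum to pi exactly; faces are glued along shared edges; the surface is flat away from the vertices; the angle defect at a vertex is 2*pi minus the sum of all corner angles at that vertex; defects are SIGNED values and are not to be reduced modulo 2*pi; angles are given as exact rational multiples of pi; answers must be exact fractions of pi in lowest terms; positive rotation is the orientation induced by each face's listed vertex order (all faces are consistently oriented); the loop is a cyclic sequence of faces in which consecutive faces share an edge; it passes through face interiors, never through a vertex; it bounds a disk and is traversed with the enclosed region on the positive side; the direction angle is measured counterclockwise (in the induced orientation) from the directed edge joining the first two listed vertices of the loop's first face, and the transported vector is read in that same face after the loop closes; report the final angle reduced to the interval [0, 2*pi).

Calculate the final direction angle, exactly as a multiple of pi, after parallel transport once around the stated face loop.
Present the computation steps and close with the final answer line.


enclosed vertex P0: corner angles sum to 2*pi, defect = 2*pi - 2*pi = 0
by Gauss-Bonnet the loop rotates the vector by the enclosed defect sum (positive orientation, mod 2*pi)
final angle = (7/6)*pi + 0 = (7/6)*pi (mod 2*pi)

Answer: final direction angle = (7/6)*pi


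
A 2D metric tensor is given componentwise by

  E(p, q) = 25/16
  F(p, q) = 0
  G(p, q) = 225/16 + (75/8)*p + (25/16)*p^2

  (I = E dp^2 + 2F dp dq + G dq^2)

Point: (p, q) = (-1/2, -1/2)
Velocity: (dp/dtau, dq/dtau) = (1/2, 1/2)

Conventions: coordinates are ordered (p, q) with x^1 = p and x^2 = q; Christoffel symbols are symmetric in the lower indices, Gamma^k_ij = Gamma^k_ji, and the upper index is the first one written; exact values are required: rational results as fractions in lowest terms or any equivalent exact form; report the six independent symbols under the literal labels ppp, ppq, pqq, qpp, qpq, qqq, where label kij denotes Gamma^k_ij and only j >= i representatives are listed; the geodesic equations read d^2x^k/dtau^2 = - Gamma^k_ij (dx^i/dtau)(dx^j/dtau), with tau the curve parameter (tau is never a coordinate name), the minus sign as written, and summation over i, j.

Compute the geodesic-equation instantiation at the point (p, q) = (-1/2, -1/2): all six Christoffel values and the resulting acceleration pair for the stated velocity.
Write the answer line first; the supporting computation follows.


Answer: Gamma_ppp = 0, Gamma_ppq = 0, Gamma_pqq = -5/2, Gamma_qpp = 0, Gamma_qpq = 2/5, Gamma_qqq = 0; accelerations (d^2p/dtau^2, d^2q/dtau^2) = (5/8, -1/5)

E = 25/16, F = 0, G = 625/64 at the point
E_p = 0, E_q = 0, F_p = 0, F_q = 0, G_p = 125/16, G_q = 0
EG - F^2 = 15625/1024;  g^inv = (1024/15625) * [[625/64, 0], [0, 25/16]]
first-kind symbols [ij,l] = (1/2)(d_i g_jl + d_j g_il - d_l g_ij): [pp,p] = E_p/2 = 0, [pp,q] = F_p - E_q/2 = 0, [pq,p] = E_q/2 = 0, [pq,q] = G_p/2 = 125/32, [qq,p] = F_q - G_p/2 = -125/32, [qq,q] = G_q/2 = 0
Gamma^p_ij = (G*[ij,p] - F*[ij,q])/(EG - F^2), Gamma^q_ij = (E*[ij,q] - F*[ij,p])/(EG - F^2)
Gamma_ppp = 0, Gamma_ppq = 0, Gamma_pqq = -5/2, Gamma_qpp = 0, Gamma_qpq = 2/5, Gamma_qqq = 0
d^2p/dtau^2 = -(Gamma_ppp*(1/2)^2 + 2*Gamma_ppq*(1/2)*(1/2) + Gamma_pqq*(1/2)^2) = 5/8
d^2q/dtau^2 = -(Gamma_qpp*(1/2)^2 + 2*Gamma_qpq*(1/2)*(1/2) + Gamma_qqq*(1/2)^2) = -1/5


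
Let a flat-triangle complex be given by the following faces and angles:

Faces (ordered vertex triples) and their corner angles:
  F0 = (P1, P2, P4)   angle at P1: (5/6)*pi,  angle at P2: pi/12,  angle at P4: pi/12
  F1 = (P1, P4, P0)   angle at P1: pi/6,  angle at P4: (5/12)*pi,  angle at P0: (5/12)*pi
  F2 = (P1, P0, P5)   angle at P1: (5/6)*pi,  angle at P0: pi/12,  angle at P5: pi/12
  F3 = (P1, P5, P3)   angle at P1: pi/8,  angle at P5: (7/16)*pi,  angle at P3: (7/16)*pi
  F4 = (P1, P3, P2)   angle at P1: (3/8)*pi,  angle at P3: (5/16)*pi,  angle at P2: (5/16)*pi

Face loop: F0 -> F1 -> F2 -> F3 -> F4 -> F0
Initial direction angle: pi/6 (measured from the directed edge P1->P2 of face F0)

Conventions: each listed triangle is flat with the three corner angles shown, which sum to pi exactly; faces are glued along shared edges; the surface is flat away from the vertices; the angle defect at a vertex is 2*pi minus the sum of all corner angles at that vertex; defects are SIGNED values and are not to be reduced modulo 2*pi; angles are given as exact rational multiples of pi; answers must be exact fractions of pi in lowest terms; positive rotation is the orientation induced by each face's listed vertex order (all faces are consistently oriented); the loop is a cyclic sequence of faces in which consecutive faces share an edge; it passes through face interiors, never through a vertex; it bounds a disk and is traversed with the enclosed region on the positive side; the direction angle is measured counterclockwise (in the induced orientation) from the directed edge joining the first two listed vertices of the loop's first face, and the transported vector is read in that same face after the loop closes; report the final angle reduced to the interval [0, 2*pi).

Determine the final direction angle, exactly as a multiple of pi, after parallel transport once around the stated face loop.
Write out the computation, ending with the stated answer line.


enclosed vertex P1: corner angles sum to (7/3)*pi, defect = 2*pi - (7/3)*pi = -pi/3
final direction = starting direction + enclosed defect total, reduced mod 2*pi (induced orientation)
final angle = pi/6 - pi/3 = (11/6)*pi (mod 2*pi)

Answer: final direction angle = (11/6)*pi


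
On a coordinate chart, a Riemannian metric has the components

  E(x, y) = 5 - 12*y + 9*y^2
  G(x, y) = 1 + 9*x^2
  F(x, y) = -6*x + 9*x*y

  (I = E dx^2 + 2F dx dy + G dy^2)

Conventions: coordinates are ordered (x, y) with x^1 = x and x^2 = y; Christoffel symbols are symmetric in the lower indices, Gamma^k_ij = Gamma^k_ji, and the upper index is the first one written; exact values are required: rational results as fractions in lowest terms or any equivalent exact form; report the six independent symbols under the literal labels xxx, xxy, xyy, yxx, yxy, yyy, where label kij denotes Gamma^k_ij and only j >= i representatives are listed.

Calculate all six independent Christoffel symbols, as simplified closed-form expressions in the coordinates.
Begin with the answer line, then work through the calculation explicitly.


Answer: Gamma_xxx = 0, Gamma_xxy = (9*y - 6)/(9*x^2 + 9*y^2 - 12*y + 5), Gamma_xyy = 0, Gamma_yxx = 0, Gamma_yxy = 9*x/(9*x^2 + 9*y^2 - 12*y + 5), Gamma_yyy = 0

E = 5 - 12*y + 9*y^2; F = -6*x + 9*x*y; G = 1 + 9*x^2
Gamma^k_ij = (1/2) g^{kl} (d_i g_jl + d_j g_il - d_l g_ij), with g^inv = (1/(EG-F^2)) [[G, -F], [-F, E]]
first partials: E_x = 0, E_y = -12 + 18*y, F_x = -6 + 9*y, F_y = 9*x, G_x = 18*x, G_y = 0
D = EG - F^2 = 5 - 12*y + 9*y^2 + 9*x^2
expanded: Gamma^x_xx = (G E_x - 2F F_x + F E_y)/(2D), Gamma^x_xy = (G E_y - F G_x)/(2D), Gamma^x_yy = (2G F_y - G G_x - F G_y)/(2D), Gamma^y_xx = (2E F_x - E E_y - F E_x)/(2D), Gamma^y_xy = (E G_x - F E_y)/(2D), Gamma^y_yy = (E G_y - 2F F_y + F G_x)/(2D); substitute and cancel common factors


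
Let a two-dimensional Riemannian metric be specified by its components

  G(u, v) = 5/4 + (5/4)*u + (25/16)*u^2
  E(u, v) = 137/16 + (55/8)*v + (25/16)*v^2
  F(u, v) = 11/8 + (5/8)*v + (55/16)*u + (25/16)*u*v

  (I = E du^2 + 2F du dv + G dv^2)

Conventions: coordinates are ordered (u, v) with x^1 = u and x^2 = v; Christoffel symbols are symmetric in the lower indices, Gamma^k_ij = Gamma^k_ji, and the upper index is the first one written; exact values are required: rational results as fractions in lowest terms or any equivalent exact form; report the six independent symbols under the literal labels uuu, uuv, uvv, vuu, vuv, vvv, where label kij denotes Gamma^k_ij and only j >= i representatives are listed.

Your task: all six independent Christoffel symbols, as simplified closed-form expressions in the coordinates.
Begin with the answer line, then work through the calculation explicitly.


Answer: Gamma_uuu = 0, Gamma_uuv = (25*v + 55)/(25*u^2 + 20*u + 25*v^2 + 110*v + 141), Gamma_uvv = 0, Gamma_vuu = 0, Gamma_vuv = (25*u + 10)/(25*u^2 + 20*u + 25*v^2 + 110*v + 141), Gamma_vvv = 0

E = 137/16 + (55/8)*v + (25/16)*v^2; F = 11/8 + (5/8)*v + (55/16)*u + (25/16)*u*v; G = 5/4 + (5/4)*u + (25/16)*u^2
Gamma^k_ij = (1/2) g^{kl} (d_i g_jl + d_j g_il - d_l g_ij), with g^inv = (1/(EG-F^2)) [[G, -F], [-F, E]]
first partials: E_u = 0, E_v = 55/8 + (25/8)*v, F_u = 55/16 + (25/16)*v, F_v = 5/8 + (25/16)*u, G_u = 5/4 + (25/8)*u, G_v = 0
D = EG - F^2 = 141/16 + (55/8)*v + (5/4)*u + (25/16)*v^2 + (25/16)*u^2
expanded: Gamma^u_uu = (G E_u - 2F F_u + F E_v)/(2D), Gamma^u_uv = (G E_v - F G_u)/(2D), Gamma^u_vv = (2G F_v - G G_u - F G_v)/(2D), Gamma^v_uu = (2E F_u - E E_v - F E_u)/(2D), Gamma^v_uv = (E G_u - F E_v)/(2D), Gamma^v_vv = (E G_v - 2F F_v + F G_u)/(2D); substitute and cancel common factors


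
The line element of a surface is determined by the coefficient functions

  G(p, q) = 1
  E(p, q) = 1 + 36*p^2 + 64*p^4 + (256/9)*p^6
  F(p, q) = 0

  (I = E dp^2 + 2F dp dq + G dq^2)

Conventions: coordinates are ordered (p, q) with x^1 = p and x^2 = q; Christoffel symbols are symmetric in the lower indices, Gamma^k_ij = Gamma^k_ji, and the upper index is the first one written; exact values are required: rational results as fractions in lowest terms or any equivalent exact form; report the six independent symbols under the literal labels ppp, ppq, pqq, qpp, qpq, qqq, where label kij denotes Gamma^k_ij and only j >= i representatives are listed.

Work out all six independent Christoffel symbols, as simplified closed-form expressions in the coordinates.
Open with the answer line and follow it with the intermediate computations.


Answer: Gamma_ppp = (768*p^5 + 1152*p^3 + 324*p)/(256*p^6 + 576*p^4 + 324*p^2 + 9), Gamma_ppq = 0, Gamma_pqq = 0, Gamma_qpp = 0, Gamma_qpq = 0, Gamma_qqq = 0

E = 1 + 36*p^2 + 64*p^4 + (256/9)*p^6; F = 0; G = 1
Gamma^k_ij = (1/2) g^{kl} (d_i g_jl + d_j g_il - d_l g_ij), with g^inv = (1/(EG-F^2)) [[G, -F], [-F, E]]
first partials: E_p = 72*p + 256*p^3 + (512/3)*p^5, E_q = 0, F_p = 0, F_q = 0, G_p = 0, G_q = 0
D = EG - F^2 = 1 + 36*p^2 + 64*p^4 + (256/9)*p^6
expanded: Gamma^p_pp = (G E_p - 2F F_p + F E_q)/(2D), Gamma^p_pq = (G E_q - F G_p)/(2D), Gamma^p_qq = (2G F_q - G G_p - F G_q)/(2D), Gamma^q_pp = (2E F_p - E E_q - F E_p)/(2D), Gamma^q_pq = (E G_p - F E_q)/(2D), Gamma^q_qq = (E G_q - 2F F_q + F G_p)/(2D); substitute and cancel common factors
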